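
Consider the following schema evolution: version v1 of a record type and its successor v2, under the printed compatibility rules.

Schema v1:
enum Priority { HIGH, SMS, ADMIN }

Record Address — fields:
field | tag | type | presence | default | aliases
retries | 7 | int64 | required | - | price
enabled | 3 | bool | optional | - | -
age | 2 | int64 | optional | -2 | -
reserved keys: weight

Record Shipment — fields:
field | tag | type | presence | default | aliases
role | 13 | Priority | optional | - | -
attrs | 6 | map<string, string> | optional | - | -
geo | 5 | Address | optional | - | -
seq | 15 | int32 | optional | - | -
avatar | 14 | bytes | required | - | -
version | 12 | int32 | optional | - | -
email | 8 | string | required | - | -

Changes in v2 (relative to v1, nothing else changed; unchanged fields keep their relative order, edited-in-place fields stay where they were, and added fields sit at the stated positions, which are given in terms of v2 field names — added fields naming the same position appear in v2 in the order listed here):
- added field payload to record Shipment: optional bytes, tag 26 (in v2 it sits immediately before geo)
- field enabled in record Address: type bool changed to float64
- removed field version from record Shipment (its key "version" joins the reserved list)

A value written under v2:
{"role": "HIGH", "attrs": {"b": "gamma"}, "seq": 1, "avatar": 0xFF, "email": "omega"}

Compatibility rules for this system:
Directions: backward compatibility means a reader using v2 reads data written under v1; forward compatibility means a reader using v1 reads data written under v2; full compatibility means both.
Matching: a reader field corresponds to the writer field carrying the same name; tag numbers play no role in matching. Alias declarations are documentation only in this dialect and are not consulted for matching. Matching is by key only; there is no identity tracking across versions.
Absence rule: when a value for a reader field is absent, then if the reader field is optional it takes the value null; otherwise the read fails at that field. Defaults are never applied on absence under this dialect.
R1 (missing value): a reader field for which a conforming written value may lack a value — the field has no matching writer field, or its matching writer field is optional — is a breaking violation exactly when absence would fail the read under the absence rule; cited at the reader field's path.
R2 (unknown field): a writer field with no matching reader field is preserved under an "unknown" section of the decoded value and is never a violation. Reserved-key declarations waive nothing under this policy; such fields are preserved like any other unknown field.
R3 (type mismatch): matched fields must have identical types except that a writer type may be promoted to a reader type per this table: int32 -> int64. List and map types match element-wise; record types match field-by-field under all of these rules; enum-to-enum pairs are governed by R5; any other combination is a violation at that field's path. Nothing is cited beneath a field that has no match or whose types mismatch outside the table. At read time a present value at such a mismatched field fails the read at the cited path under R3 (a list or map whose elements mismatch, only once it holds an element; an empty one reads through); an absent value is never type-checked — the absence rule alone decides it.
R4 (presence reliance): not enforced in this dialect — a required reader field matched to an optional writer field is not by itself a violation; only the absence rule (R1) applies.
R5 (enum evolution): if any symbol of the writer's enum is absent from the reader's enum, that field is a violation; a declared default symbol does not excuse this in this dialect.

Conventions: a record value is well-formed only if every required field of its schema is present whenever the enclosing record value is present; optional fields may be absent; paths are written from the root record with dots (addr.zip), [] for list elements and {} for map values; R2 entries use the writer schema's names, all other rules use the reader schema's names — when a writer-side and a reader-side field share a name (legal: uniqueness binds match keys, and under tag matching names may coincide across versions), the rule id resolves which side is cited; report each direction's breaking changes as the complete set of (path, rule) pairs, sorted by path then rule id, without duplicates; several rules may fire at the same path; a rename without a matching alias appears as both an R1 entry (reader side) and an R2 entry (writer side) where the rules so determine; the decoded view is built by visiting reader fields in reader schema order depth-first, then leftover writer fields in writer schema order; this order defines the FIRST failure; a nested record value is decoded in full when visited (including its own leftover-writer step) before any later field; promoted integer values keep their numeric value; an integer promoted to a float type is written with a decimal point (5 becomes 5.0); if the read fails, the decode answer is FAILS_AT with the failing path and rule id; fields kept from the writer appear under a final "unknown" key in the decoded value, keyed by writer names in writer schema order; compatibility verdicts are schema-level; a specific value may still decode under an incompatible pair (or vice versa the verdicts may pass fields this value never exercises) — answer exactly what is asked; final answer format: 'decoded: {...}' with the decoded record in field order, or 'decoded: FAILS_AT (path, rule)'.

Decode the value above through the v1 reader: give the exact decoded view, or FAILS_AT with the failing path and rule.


decoded: {"role": "HIGH", "attrs": {"b": "gamma"}, "geo": null, "seq": 1, "avatar": 0xFF, "version": null, "email": "omega"}

each type pair in Shipment: writer, then reader
migrating the Shipment value to v1:
  role := "HIGH"
  attrs := {"b": "gamma"}
  geo := null (not supplied -> null)
  seq := 1
  avatar := 0xFF
  version := null (not supplied -> null)
  email := "omega"
  => decoded: {"role": "HIGH", "attrs": {"b": "gamma"}, "geo": null, "seq": 1, "avatar": 0xFF, "version": null, "email": "omega"}
remaining Shipment differences; none change what is asked:
  added field payload to record Shipment: optional bytes, tag 26 (in v2 it sits immediately before geo) -> inert under this dialect — no rule fires on Shipment and the result does not move
  field enabled in record Address: type bool changed to float64 -> schema-level compatibility only; this Shipment value's decode is unchanged
  removed field version from record Shipment (its key "version" joins the reserved list) -> inert under this dialect — no rule fires on Shipment and the result does not move


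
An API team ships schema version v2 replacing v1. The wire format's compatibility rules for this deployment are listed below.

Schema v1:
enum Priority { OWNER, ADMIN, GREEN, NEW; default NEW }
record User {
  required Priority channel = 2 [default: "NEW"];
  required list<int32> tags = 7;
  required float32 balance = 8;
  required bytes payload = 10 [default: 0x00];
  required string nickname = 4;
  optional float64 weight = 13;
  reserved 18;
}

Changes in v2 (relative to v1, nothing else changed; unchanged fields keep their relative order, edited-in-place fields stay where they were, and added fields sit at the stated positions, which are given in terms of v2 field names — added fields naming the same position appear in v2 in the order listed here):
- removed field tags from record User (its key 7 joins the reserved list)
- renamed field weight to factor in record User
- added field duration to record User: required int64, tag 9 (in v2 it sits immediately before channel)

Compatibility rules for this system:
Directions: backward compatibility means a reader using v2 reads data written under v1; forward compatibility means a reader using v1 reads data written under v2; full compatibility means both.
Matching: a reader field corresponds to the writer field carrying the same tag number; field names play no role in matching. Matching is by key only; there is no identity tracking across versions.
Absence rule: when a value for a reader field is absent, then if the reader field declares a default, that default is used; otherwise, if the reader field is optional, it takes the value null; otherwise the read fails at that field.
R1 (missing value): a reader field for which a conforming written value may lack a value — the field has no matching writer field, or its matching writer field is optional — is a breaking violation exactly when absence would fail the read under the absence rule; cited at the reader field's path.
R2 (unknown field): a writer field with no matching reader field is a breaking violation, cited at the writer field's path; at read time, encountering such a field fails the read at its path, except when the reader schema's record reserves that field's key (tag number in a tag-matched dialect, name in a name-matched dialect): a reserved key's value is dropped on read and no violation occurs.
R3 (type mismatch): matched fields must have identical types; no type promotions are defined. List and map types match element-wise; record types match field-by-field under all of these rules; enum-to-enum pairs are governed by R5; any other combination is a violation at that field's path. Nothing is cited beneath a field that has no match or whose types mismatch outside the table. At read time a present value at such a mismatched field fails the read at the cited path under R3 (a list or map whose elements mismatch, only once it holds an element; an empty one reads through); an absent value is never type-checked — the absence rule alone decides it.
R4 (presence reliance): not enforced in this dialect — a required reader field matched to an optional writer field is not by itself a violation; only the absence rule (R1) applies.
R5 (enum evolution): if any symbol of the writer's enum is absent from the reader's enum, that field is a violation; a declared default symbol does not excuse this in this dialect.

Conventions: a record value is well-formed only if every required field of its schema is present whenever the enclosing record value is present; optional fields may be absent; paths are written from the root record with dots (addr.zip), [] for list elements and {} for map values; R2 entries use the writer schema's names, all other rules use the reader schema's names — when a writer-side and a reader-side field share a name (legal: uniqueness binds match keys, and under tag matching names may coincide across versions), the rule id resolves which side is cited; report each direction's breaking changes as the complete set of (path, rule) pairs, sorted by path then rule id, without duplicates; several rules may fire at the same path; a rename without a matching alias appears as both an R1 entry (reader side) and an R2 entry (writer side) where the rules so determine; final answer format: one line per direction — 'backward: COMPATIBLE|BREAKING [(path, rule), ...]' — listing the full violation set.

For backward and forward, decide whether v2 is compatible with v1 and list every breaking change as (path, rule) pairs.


backward: BREAKING [(duration, R1)]; forward: BREAKING [(duration, R2), (tags, R1)]

in User below, arrows point writer -> reader
backward pass over User, reader schema v2, writer schema v1:
  duration has no writer counterpart
  channel <- channel (Priority -> Priority, writer required)
  balance <- balance (float32 -> float32, writer required)
  payload <- payload (bytes -> bytes, writer required)
  nickname <- nickname (string -> string, writer required)
  factor <- weight (float64 -> float64, writer optional)
  tags (writer side), unknown to reader
  R1 fires at duration
  => backward verdict for User: BREAKING, 1 violation(s)
forward pass over User, reader schema v1, writer schema v2:
  channel <- channel (Priority -> Priority, writer required)
  tags has no writer counterpart
  balance <- balance (float32 -> float32, writer required)
  payload <- payload (bytes -> bytes, writer required)
  nickname <- nickname (string -> string, writer required)
  weight <- factor (float64 -> float64, writer optional)
  duration (writer side), unknown to reader
  R2 fires at duration
  R1 fires at tags
  => forward verdict for User: BREAKING, 2 violation(s)


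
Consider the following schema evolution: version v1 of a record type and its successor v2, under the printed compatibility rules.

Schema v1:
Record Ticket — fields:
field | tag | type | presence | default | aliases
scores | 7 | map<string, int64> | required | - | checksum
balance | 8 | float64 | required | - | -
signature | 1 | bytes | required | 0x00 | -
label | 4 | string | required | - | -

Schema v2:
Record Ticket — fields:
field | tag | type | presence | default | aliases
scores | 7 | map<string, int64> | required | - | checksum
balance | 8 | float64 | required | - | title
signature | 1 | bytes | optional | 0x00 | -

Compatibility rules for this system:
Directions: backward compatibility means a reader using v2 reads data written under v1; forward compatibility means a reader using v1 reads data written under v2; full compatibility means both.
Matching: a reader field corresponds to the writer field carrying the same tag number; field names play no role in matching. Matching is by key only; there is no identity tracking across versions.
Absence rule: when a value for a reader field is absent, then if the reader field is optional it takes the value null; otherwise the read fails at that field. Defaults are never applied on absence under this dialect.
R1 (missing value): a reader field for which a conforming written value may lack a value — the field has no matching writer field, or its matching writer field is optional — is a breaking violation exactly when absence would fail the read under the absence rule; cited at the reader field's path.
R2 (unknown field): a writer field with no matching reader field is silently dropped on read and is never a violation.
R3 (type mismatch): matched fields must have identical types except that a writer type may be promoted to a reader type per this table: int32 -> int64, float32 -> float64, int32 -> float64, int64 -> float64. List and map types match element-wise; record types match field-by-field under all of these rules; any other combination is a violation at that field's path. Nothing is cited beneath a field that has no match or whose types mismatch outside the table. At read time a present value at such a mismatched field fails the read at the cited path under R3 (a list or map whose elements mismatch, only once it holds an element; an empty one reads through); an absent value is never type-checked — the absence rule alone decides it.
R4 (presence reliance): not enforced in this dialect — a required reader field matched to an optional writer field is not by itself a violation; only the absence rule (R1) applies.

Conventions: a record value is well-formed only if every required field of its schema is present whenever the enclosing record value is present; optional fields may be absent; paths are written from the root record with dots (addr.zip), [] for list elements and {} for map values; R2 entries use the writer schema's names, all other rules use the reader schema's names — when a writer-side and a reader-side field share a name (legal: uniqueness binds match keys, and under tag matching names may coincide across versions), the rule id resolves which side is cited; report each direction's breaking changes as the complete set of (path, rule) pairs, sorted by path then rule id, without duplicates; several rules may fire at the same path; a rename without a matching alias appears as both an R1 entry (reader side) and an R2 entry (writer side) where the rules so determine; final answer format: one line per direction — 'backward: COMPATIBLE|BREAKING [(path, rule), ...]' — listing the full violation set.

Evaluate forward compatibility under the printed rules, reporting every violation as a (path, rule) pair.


forward: BREAKING [(label, R1), (signature, R1)]

arrows below run writer -> reader for Ticket
checking forward for Ticket: reader v1 against writer v2:
  scores: map<string, int64> -> map<string, int64>, writer required; from scores
  balance: float64 -> float64, writer required; from balance
  signature: bytes -> bytes, writer optional; from signature
  label: no writer match
  violation R1 at label
  violation R1 at signature
  forward on Ticket therefore BREAKING (2)


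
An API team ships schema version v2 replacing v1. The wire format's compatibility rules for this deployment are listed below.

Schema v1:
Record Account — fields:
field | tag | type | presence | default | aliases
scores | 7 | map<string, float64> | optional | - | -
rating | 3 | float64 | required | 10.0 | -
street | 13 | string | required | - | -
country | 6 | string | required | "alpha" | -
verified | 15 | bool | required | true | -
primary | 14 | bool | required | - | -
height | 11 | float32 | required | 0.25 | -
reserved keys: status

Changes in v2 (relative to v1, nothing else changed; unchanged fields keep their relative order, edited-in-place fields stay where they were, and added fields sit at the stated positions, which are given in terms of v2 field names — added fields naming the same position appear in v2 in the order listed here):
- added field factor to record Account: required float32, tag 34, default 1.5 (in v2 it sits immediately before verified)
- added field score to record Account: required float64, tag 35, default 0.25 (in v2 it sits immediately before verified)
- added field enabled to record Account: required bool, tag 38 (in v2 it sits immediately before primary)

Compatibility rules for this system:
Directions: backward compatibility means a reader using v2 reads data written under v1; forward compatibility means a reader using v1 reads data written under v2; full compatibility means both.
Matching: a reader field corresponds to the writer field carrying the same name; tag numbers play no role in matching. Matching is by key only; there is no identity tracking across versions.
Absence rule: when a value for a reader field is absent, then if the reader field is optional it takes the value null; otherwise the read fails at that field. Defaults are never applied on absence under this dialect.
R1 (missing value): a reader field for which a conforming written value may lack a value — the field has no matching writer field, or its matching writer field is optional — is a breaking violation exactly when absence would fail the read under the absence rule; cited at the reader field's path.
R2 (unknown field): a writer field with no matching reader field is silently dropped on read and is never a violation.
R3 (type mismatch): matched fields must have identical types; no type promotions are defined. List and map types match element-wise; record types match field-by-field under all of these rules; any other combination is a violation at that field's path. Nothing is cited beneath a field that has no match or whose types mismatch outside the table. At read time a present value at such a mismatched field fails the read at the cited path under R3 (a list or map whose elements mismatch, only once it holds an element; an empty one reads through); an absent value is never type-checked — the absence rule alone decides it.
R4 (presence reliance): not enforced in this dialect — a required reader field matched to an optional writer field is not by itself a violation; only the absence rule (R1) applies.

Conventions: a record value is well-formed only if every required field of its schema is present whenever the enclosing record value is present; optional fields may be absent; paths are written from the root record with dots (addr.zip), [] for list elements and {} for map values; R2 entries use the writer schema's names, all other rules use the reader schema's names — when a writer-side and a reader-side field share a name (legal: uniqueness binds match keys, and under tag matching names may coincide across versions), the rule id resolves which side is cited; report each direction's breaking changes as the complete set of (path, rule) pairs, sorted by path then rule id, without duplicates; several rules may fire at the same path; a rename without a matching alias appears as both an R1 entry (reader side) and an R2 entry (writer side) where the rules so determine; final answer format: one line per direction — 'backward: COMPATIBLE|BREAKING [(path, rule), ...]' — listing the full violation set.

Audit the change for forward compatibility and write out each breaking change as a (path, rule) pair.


each type pair in Account: writer, then reader
forward for Account (reader v1, writer v2):
  scores <- scores (map<string, float64> -> map<string, float64>, writer optional)
  rating <- rating (float64 -> float64, writer required)
  street <- street (string -> string, writer required)
  country <- country (string -> string, writer required)
  verified <- verified (bool -> bool, writer required)
  primary <- primary (bool -> bool, writer required)
  height <- height (float32 -> float32, writer required)
  writer field factor has no reader counterpart
  writer field score has no reader counterpart
  writer field enabled has no reader counterpart
  => forward verdict for Account: COMPATIBLE, no violations
remaining Account differences; none change what is asked:
  added field score to record Account: required float64, tag 35, default 0.25 (in v2 it sits immediately before verified) -> fires only in the backward direction of Account, which is not asked here
  added field enabled to record Account: required bool, tag 38 (in v2 it sits immediately before primary) -> fires only in the backward direction of Account, which is not asked here
  added field factor to record Account: required float32, tag 34, default 1.5 (in v2 it sits immediately before verified) -> fires only in the backward direction of Account, which is not asked here

forward: COMPATIBLE []


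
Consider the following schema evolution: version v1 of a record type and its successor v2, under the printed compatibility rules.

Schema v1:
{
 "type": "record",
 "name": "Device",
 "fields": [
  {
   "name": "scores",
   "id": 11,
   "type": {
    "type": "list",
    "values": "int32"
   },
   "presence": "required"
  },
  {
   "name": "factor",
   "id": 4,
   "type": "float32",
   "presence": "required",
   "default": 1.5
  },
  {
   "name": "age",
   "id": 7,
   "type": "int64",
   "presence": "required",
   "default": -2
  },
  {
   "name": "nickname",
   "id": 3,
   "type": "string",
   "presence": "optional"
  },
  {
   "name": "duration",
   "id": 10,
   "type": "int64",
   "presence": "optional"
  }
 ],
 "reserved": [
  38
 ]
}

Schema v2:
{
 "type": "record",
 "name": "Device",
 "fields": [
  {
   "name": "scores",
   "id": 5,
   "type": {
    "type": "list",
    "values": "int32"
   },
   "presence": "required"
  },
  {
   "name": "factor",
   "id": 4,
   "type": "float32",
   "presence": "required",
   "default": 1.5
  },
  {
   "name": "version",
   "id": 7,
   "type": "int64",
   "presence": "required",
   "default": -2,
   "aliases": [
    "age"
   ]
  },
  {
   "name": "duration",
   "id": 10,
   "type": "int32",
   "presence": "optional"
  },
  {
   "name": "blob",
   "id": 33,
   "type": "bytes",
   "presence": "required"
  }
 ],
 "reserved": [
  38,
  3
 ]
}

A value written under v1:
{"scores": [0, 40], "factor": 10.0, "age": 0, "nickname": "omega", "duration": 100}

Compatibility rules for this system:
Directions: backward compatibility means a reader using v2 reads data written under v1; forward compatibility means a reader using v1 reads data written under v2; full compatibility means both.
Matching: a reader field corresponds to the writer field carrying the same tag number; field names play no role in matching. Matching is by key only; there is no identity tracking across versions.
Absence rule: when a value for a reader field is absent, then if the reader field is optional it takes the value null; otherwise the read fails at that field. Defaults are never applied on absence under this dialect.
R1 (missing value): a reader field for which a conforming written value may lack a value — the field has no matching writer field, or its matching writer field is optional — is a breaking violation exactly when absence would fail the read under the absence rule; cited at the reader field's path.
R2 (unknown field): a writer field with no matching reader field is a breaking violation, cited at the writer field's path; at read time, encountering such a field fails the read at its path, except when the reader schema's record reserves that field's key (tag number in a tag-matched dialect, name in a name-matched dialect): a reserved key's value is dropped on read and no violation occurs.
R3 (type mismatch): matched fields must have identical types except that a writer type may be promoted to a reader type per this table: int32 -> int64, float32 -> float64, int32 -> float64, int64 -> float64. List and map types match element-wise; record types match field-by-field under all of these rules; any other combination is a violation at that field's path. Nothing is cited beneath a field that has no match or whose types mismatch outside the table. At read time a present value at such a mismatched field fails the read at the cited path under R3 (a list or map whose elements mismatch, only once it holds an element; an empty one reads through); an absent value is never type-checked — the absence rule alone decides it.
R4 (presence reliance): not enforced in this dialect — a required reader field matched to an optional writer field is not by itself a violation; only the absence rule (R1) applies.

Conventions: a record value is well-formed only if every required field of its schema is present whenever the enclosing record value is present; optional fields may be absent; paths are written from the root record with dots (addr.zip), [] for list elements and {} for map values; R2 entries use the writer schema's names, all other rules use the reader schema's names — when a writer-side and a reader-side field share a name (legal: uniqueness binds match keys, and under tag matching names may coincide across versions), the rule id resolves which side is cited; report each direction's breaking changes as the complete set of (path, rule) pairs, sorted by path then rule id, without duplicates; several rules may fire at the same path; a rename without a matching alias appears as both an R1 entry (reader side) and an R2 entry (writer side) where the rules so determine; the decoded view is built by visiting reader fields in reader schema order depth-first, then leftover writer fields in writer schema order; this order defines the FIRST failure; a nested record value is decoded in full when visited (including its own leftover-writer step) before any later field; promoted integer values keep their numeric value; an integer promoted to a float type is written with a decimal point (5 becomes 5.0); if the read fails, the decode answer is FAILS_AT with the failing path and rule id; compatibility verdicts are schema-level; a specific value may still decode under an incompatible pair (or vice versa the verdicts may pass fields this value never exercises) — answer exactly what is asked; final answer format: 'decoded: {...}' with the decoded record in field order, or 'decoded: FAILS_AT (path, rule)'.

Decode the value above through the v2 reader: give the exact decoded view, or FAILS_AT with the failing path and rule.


in Device below, arrows point writer -> reader
decoding the Device value with the v2 reader:
  read fails at scores under R1 (no fill)
  => FAILS_AT (scores, R1)
remaining Device differences; none change what is asked:
  renamed field age to version in record Device (alias age declared on the renamed field) -> no rule fires on it and the decoded Device view is identical with or without it
  added field blob to record Device: required bytes, tag 33 (in v2 it sits last) -> changes Device's schema-level verdicts only — the decode of this value is the same
  removed field nickname from record Device (its key 3 joins the reserved list) -> no rule fires on it and the decoded Device view is identical with or without it
  field duration in record Device: type int64 changed to int32 -> changes Device's schema-level verdicts only — the decode of this value is the same

decoded: FAILS_AT (scores, R1)


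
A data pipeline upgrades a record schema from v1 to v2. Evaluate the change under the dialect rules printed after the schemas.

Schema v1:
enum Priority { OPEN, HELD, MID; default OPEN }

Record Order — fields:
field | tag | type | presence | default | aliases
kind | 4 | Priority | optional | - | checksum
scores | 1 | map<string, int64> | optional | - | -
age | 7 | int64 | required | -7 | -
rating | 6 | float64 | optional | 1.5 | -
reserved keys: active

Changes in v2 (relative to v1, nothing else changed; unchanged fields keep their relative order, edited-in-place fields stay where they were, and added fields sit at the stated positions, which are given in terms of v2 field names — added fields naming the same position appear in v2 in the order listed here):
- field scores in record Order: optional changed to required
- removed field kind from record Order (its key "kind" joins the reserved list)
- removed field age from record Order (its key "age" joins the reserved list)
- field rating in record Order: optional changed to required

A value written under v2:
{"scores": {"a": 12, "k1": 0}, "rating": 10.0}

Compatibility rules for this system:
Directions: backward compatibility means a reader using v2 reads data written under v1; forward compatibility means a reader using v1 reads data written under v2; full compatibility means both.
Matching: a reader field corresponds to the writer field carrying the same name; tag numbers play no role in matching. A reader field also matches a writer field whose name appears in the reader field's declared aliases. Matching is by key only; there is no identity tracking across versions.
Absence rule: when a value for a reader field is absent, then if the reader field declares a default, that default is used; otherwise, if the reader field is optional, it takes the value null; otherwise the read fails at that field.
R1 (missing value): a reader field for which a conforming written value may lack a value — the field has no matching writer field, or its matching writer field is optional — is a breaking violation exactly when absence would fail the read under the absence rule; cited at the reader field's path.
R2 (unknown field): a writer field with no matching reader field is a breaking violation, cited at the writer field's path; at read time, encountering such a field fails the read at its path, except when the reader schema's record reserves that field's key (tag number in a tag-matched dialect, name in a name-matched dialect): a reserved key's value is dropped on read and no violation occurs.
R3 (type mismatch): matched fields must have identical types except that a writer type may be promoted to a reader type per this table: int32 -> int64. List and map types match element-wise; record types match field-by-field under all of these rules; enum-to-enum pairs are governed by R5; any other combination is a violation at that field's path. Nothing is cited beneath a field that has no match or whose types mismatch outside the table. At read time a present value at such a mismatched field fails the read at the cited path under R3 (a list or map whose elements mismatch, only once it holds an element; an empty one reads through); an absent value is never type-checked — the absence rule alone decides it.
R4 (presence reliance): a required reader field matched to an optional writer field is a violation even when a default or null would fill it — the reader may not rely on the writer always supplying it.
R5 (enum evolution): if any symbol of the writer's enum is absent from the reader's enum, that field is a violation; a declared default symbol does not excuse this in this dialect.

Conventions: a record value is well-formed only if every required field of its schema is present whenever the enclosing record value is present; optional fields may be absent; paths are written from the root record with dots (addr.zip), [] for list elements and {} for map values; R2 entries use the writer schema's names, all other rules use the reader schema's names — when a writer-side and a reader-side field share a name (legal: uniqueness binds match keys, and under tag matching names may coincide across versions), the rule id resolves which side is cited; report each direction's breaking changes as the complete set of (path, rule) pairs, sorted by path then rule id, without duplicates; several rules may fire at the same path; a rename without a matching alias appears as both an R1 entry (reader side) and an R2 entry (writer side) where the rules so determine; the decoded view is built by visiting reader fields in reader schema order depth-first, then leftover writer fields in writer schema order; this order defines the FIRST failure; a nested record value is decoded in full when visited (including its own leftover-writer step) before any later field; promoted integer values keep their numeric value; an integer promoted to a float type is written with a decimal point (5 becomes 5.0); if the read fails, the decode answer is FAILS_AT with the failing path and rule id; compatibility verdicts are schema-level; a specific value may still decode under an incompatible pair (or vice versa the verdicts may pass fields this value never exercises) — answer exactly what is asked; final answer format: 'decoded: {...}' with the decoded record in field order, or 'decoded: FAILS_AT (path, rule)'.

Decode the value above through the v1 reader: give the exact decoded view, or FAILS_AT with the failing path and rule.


decoded: {"kind": null, "scores": {"a": 12, "k1": 0}, "age": -7, "rating": 10.0}

arrows below run writer -> reader for Order
migrating the Order value to v1:
  kind := null (not supplied -> null)
  scores := {"a": 12, "k1": 0}
  age := -7 (no value, default fills)
  rating := 10.0
  => decoded: {"kind": null, "scores": {"a": 12, "k1": 0}, "age": -7, "rating": 10.0}
the rest of the Order diff is inert for this question:
  field scores in record Order: optional changed to required -> matters for Order compatibility verdicts, not for this value's decode
  removed field kind from record Order (its key "kind" joins the reserved list) -> triggers nothing under the printed rules; the Order answer is the same either way
  removed field age from record Order (its key "age" joins the reserved list) -> triggers nothing under the printed rules; the Order answer is the same either way
  field rating in record Order: optional changed to required -> matters for Order compatibility verdicts, not for this value's decode


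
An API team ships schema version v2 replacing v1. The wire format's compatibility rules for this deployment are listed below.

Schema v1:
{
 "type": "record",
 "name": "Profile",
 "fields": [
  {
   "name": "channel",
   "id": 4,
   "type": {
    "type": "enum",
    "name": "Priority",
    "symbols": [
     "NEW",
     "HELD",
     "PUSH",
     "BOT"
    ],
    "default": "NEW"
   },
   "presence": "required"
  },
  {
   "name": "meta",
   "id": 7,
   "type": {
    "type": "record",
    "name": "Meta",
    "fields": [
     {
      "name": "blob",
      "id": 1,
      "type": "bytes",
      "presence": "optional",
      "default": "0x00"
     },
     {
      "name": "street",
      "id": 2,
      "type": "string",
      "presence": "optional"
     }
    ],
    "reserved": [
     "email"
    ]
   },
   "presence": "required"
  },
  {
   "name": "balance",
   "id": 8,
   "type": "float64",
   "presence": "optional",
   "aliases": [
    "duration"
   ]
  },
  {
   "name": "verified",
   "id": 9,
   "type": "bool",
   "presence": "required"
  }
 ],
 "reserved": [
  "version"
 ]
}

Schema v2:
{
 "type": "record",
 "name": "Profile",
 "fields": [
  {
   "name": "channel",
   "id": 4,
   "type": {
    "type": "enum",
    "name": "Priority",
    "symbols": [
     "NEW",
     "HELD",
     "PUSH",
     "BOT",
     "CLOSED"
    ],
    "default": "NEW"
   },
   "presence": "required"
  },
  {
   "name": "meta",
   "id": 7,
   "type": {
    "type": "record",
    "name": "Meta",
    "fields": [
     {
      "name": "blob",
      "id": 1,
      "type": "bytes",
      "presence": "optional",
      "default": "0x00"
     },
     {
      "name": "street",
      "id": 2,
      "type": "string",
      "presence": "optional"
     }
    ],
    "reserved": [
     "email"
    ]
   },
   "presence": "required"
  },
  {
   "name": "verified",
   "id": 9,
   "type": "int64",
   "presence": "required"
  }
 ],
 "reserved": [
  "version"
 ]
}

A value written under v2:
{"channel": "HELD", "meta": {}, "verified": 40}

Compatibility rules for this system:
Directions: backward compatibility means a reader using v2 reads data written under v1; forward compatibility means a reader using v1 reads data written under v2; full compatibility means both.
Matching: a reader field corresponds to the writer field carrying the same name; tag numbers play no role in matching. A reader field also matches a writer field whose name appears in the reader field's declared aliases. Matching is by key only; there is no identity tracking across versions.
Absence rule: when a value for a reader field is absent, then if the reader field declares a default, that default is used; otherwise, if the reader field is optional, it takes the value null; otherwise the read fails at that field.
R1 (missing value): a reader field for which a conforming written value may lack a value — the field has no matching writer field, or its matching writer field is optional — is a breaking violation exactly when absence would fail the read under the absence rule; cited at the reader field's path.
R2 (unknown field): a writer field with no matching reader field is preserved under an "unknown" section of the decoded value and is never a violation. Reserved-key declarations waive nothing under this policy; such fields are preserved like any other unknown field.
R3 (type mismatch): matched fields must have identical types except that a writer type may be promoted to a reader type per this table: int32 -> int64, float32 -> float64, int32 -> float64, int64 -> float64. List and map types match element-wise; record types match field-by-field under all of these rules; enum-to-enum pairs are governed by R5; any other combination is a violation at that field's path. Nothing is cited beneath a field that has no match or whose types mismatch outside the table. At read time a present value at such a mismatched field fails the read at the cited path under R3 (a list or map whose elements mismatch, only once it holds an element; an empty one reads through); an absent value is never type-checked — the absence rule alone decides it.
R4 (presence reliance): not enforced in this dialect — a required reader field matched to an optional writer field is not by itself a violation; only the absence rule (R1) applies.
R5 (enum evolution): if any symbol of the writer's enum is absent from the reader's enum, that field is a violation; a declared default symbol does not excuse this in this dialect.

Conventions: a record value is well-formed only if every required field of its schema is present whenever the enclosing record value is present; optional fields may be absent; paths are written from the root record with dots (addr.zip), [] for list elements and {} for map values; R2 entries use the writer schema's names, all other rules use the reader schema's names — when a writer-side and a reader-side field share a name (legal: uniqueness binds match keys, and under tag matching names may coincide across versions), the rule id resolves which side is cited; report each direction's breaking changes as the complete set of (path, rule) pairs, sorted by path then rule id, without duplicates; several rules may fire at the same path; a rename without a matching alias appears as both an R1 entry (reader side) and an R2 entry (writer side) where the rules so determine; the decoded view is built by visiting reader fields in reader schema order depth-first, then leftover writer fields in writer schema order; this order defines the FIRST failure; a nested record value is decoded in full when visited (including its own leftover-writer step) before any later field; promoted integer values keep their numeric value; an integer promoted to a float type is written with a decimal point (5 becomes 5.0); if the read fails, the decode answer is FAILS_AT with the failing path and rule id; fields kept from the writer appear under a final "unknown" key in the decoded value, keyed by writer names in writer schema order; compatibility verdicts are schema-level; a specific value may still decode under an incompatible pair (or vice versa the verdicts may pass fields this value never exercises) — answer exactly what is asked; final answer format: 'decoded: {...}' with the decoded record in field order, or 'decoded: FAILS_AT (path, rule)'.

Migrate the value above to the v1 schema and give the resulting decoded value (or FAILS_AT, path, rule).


decoded: FAILS_AT (verified, R3)

each type pair in Profile: writer, then reader
decode walk for Profile under reader schema v1:
  channel := "HELD"
  meta.blob := 0x00 (absent -> default)
  meta.street := null (absent, optional -> null)
  balance := null (absent, optional -> null)
  read fails at verified under R3
  => FAILS_AT (verified, R3)
ruling out the remaining Profile differences:
  removed field balance from record Profile -> no rule fires on it and the decoded Profile view is identical with or without it
  enum Priority (field channel in record Profile): symbol CLOSED added -> changes Profile's schema-level verdicts only — the decode of this value is the same
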